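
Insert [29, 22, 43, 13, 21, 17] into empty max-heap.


Insert 29: [29]
Insert 22: [29, 22]
Insert 43: [43, 22, 29]
Insert 13: [43, 22, 29, 13]
Insert 21: [43, 22, 29, 13, 21]
Insert 17: [43, 22, 29, 13, 21, 17]

Final heap: [43, 22, 29, 13, 21, 17]


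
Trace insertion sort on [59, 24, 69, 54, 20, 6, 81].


Initial: [59, 24, 69, 54, 20, 6, 81]
Insert 24: [24, 59, 69, 54, 20, 6, 81]
Insert 69: [24, 59, 69, 54, 20, 6, 81]
Insert 54: [24, 54, 59, 69, 20, 6, 81]
Insert 20: [20, 24, 54, 59, 69, 6, 81]
Insert 6: [6, 20, 24, 54, 59, 69, 81]
Insert 81: [6, 20, 24, 54, 59, 69, 81]

Sorted: [6, 20, 24, 54, 59, 69, 81]


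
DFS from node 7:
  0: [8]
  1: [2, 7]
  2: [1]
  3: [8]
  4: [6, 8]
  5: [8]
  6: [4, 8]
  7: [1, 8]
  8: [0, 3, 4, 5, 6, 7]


Visit 7, push [8, 1]
Visit 1, push [2]
Visit 2, push []
Visit 8, push [6, 5, 4, 3, 0]
Visit 0, push []
Visit 3, push []
Visit 4, push [6]
Visit 6, push []
Visit 5, push []

DFS order: [7, 1, 2, 8, 0, 3, 4, 6, 5]


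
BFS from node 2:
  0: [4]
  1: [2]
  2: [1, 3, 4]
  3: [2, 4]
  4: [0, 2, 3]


Visit 2, enqueue [1, 3, 4]
Visit 1, enqueue []
Visit 3, enqueue []
Visit 4, enqueue [0]
Visit 0, enqueue []

BFS order: [2, 1, 3, 4, 0]


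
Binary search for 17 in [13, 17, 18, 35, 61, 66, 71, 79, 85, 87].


Step 1: lo=0, hi=9, mid=4, val=61
Step 2: lo=0, hi=3, mid=1, val=17

Found at index 1


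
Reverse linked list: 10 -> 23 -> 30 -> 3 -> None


Step 1: curr=10, set curr.next=prev(None) | reversed so far: 10
Step 2: curr=23, set curr.next=prev(10) | reversed so far: 23 -> 10
Step 3: curr=30, set curr.next=prev(23) | reversed so far: 30 -> 23 -> 10
Step 4: curr=3, set curr.next=prev(30) | reversed so far: 3 -> 30 -> 23 -> 10

3 -> 30 -> 23 -> 10 -> None


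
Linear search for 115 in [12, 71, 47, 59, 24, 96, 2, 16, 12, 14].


i=0: 12!=115
i=1: 71!=115
i=2: 47!=115
i=3: 59!=115
i=4: 24!=115
i=5: 96!=115
i=6: 2!=115
i=7: 16!=115
i=8: 12!=115
i=9: 14!=115

Not found, 10 comps


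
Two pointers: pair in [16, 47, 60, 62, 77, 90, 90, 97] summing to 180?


lo=0(16)+hi=7(97)=113
lo=1(47)+hi=7(97)=144
lo=2(60)+hi=7(97)=157
lo=3(62)+hi=7(97)=159
lo=4(77)+hi=7(97)=174
lo=5(90)+hi=7(97)=187
lo=5(90)+hi=6(90)=180

Yes: 90+90=180


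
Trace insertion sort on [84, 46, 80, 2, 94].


Initial: [84, 46, 80, 2, 94]
Insert 46: [46, 84, 80, 2, 94]
Insert 80: [46, 80, 84, 2, 94]
Insert 2: [2, 46, 80, 84, 94]
Insert 94: [2, 46, 80, 84, 94]

Sorted: [2, 46, 80, 84, 94]


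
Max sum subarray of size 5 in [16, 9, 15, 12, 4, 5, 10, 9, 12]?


[0:5]: 56
[1:6]: 45
[2:7]: 46
[3:8]: 40
[4:9]: 40

Max: 56 at [0:5]


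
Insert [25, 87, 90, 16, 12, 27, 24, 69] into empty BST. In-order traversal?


Insert 25: root
Insert 87: R from 25
Insert 90: R from 25 -> R from 87
Insert 16: L from 25
Insert 12: L from 25 -> L from 16
Insert 27: R from 25 -> L from 87
Insert 24: L from 25 -> R from 16
Insert 69: R from 25 -> L from 87 -> R from 27

In-order: [12, 16, 24, 25, 27, 69, 87, 90]


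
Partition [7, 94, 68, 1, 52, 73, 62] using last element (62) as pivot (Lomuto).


Pivot: 62
  7 <= 62: advance i (no swap)
  1 <= 62: swap -> [7, 1, 68, 94, 52, 73, 62]
  52 <= 62: swap -> [7, 1, 52, 94, 68, 73, 62]
Place pivot at 3: [7, 1, 52, 62, 68, 73, 94]

Partitioned: [7, 1, 52, 62, 68, 73, 94]


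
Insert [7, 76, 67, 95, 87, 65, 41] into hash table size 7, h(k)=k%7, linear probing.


Insert 7: h=0 -> slot 0
Insert 76: h=6 -> slot 6
Insert 67: h=4 -> slot 4
Insert 95: h=4, 1 probes -> slot 5
Insert 87: h=3 -> slot 3
Insert 65: h=2 -> slot 2
Insert 41: h=6, 2 probes -> slot 1

Table: [7, 41, 65, 87, 67, 95, 76]


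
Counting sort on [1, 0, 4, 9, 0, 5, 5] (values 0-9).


Input: [1, 0, 4, 9, 0, 5, 5]
Counts: [2, 1, 0, 0, 1, 2, 0, 0, 0, 1]

Sorted: [0, 0, 1, 4, 5, 5, 9]


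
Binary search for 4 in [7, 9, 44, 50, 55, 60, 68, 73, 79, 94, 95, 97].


Step 1: lo=0, hi=11, mid=5, val=60
Step 2: lo=0, hi=4, mid=2, val=44
Step 3: lo=0, hi=1, mid=0, val=7

Not found


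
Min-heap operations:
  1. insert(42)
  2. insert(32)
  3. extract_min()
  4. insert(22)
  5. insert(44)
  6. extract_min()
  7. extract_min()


insert(42) -> [42]
insert(32) -> [32, 42]
extract_min()->32, [42]
insert(22) -> [22, 42]
insert(44) -> [22, 42, 44]
extract_min()->22, [42, 44]
extract_min()->42, [44]

Final heap: [44]


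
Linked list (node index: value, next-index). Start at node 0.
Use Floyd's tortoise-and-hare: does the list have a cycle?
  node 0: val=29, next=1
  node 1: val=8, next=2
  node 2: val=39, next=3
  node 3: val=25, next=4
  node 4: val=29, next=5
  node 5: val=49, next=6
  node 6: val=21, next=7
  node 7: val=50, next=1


Floyd's tortoise (slow, +1) and hare (fast, +2):
  init: slow=0, fast=0
  step 1: slow=1, fast=2
  step 2: slow=2, fast=4
  step 3: slow=3, fast=6
  step 4: slow=4, fast=1
  step 5: slow=5, fast=3
  step 6: slow=6, fast=5
  step 7: slow=7, fast=7
  slow == fast at node 7: cycle detected

Cycle: yes


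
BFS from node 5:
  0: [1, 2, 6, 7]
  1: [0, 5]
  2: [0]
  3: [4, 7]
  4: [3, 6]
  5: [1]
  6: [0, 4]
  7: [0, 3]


Visit 5, enqueue [1]
Visit 1, enqueue [0]
Visit 0, enqueue [2, 6, 7]
Visit 2, enqueue []
Visit 6, enqueue [4]
Visit 7, enqueue [3]
Visit 4, enqueue []
Visit 3, enqueue []

BFS order: [5, 1, 0, 2, 6, 7, 4, 3]


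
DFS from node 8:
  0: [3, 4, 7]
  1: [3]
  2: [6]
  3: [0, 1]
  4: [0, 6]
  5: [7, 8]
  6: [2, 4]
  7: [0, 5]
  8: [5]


Visit 8, push [5]
Visit 5, push [7]
Visit 7, push [0]
Visit 0, push [4, 3]
Visit 3, push [1]
Visit 1, push []
Visit 4, push [6]
Visit 6, push [2]
Visit 2, push []

DFS order: [8, 5, 7, 0, 3, 1, 4, 6, 2]


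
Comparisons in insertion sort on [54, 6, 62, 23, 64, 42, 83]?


Algorithm: insertion sort
Input: [54, 6, 62, 23, 64, 42, 83]
Sorted: [6, 23, 42, 54, 62, 64, 83]

11


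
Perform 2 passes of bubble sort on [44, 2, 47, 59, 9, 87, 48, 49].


Initial: [44, 2, 47, 59, 9, 87, 48, 49]
Pass 1: [2, 44, 47, 9, 59, 48, 49, 87] (4 swaps)
Pass 2: [2, 44, 9, 47, 48, 49, 59, 87] (3 swaps)

After 2 passes: [2, 44, 9, 47, 48, 49, 59, 87]


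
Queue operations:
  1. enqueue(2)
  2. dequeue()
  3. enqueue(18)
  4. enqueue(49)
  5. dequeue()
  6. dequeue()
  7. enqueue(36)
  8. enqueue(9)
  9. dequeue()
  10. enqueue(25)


enqueue(2) -> [2]
dequeue()->2, []
enqueue(18) -> [18]
enqueue(49) -> [18, 49]
dequeue()->18, [49]
dequeue()->49, []
enqueue(36) -> [36]
enqueue(9) -> [36, 9]
dequeue()->36, [9]
enqueue(25) -> [9, 25]

Final queue: [9, 25]


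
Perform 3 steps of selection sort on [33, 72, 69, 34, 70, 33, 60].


Initial: [33, 72, 69, 34, 70, 33, 60]
Step 1: min=33 at 0
  Swap: [33, 72, 69, 34, 70, 33, 60]
Step 2: min=33 at 5
  Swap: [33, 33, 69, 34, 70, 72, 60]
Step 3: min=34 at 3
  Swap: [33, 33, 34, 69, 70, 72, 60]

After 3 steps: [33, 33, 34, 69, 70, 72, 60]


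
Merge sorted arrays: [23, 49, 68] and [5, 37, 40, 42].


Take 5 from B
Take 23 from A
Take 37 from B
Take 40 from B
Take 42 from B

Merged: [5, 23, 37, 40, 42, 49, 68]


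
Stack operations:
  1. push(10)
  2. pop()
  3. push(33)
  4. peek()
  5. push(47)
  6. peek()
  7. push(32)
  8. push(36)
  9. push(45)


push(10) -> [10]
pop()->10, []
push(33) -> [33]
peek()->33
push(47) -> [33, 47]
peek()->47
push(32) -> [33, 47, 32]
push(36) -> [33, 47, 32, 36]
push(45) -> [33, 47, 32, 36, 45]

Final stack: [33, 47, 32, 36, 45]


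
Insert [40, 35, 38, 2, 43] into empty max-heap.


Insert 40: [40]
Insert 35: [40, 35]
Insert 38: [40, 35, 38]
Insert 2: [40, 35, 38, 2]
Insert 43: [43, 40, 38, 2, 35]

Final heap: [43, 40, 38, 2, 35]


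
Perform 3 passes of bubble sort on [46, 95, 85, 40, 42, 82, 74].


Initial: [46, 95, 85, 40, 42, 82, 74]
Pass 1: [46, 85, 40, 42, 82, 74, 95] (5 swaps)
Pass 2: [46, 40, 42, 82, 74, 85, 95] (4 swaps)
Pass 3: [40, 42, 46, 74, 82, 85, 95] (3 swaps)

After 3 passes: [40, 42, 46, 74, 82, 85, 95]


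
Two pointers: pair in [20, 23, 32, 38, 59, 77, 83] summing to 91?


lo=0(20)+hi=6(83)=103
lo=0(20)+hi=5(77)=97
lo=0(20)+hi=4(59)=79
lo=1(23)+hi=4(59)=82
lo=2(32)+hi=4(59)=91

Yes: 32+59=91


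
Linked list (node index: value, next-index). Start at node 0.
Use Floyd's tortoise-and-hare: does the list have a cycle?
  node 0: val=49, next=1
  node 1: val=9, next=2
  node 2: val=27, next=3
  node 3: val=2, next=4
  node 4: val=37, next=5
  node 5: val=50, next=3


Floyd's tortoise (slow, +1) and hare (fast, +2):
  init: slow=0, fast=0
  step 1: slow=1, fast=2
  step 2: slow=2, fast=4
  step 3: slow=3, fast=3
  slow == fast at node 3: cycle detected

Cycle: yes


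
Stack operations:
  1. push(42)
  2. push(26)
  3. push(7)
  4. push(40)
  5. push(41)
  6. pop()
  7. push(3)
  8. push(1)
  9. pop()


push(42) -> [42]
push(26) -> [42, 26]
push(7) -> [42, 26, 7]
push(40) -> [42, 26, 7, 40]
push(41) -> [42, 26, 7, 40, 41]
pop()->41, [42, 26, 7, 40]
push(3) -> [42, 26, 7, 40, 3]
push(1) -> [42, 26, 7, 40, 3, 1]
pop()->1, [42, 26, 7, 40, 3]

Final stack: [42, 26, 7, 40, 3]


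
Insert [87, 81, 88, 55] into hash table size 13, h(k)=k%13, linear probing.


Insert 87: h=9 -> slot 9
Insert 81: h=3 -> slot 3
Insert 88: h=10 -> slot 10
Insert 55: h=3, 1 probes -> slot 4

Table: [None, None, None, 81, 55, None, None, None, None, 87, 88, None, None]


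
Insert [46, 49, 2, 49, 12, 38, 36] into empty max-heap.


Insert 46: [46]
Insert 49: [49, 46]
Insert 2: [49, 46, 2]
Insert 49: [49, 49, 2, 46]
Insert 12: [49, 49, 2, 46, 12]
Insert 38: [49, 49, 38, 46, 12, 2]
Insert 36: [49, 49, 38, 46, 12, 2, 36]

Final heap: [49, 49, 38, 46, 12, 2, 36]


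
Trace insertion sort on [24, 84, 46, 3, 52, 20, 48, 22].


Initial: [24, 84, 46, 3, 52, 20, 48, 22]
Insert 84: [24, 84, 46, 3, 52, 20, 48, 22]
Insert 46: [24, 46, 84, 3, 52, 20, 48, 22]
Insert 3: [3, 24, 46, 84, 52, 20, 48, 22]
Insert 52: [3, 24, 46, 52, 84, 20, 48, 22]
Insert 20: [3, 20, 24, 46, 52, 84, 48, 22]
Insert 48: [3, 20, 24, 46, 48, 52, 84, 22]
Insert 22: [3, 20, 22, 24, 46, 48, 52, 84]

Sorted: [3, 20, 22, 24, 46, 48, 52, 84]


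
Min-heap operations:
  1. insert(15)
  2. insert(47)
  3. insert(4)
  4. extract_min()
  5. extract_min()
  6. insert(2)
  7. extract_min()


insert(15) -> [15]
insert(47) -> [15, 47]
insert(4) -> [4, 47, 15]
extract_min()->4, [15, 47]
extract_min()->15, [47]
insert(2) -> [2, 47]
extract_min()->2, [47]

Final heap: [47]


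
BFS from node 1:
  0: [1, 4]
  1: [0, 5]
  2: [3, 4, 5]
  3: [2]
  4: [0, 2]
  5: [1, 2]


Visit 1, enqueue [0, 5]
Visit 0, enqueue [4]
Visit 5, enqueue [2]
Visit 4, enqueue []
Visit 2, enqueue [3]
Visit 3, enqueue []

BFS order: [1, 0, 5, 4, 2, 3]


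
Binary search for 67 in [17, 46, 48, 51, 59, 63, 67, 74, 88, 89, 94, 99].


Step 1: lo=0, hi=11, mid=5, val=63
Step 2: lo=6, hi=11, mid=8, val=88
Step 3: lo=6, hi=7, mid=6, val=67

Found at index 6


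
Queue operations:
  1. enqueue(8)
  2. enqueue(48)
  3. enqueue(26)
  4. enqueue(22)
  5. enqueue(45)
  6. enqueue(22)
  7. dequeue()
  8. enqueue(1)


enqueue(8) -> [8]
enqueue(48) -> [8, 48]
enqueue(26) -> [8, 48, 26]
enqueue(22) -> [8, 48, 26, 22]
enqueue(45) -> [8, 48, 26, 22, 45]
enqueue(22) -> [8, 48, 26, 22, 45, 22]
dequeue()->8, [48, 26, 22, 45, 22]
enqueue(1) -> [48, 26, 22, 45, 22, 1]

Final queue: [48, 26, 22, 45, 22, 1]


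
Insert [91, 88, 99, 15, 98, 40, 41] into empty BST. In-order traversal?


Insert 91: root
Insert 88: L from 91
Insert 99: R from 91
Insert 15: L from 91 -> L from 88
Insert 98: R from 91 -> L from 99
Insert 40: L from 91 -> L from 88 -> R from 15
Insert 41: L from 91 -> L from 88 -> R from 15 -> R from 40

In-order: [15, 40, 41, 88, 91, 98, 99]


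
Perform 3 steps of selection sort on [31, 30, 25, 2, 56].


Initial: [31, 30, 25, 2, 56]
Step 1: min=2 at 3
  Swap: [2, 30, 25, 31, 56]
Step 2: min=25 at 2
  Swap: [2, 25, 30, 31, 56]
Step 3: min=30 at 2
  Swap: [2, 25, 30, 31, 56]

After 3 steps: [2, 25, 30, 31, 56]


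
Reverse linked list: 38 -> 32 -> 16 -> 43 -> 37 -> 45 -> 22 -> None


Step 1: curr=38, set curr.next=prev(None) | reversed so far: 38
Step 2: curr=32, set curr.next=prev(38) | reversed so far: 32 -> 38
Step 3: curr=16, set curr.next=prev(32) | reversed so far: 16 -> 32 -> 38
Step 4: curr=43, set curr.next=prev(16) | reversed so far: 43 -> 16 -> 32 -> 38
Step 5: curr=37, set curr.next=prev(43) | reversed so far: 37 -> 43 -> 16 -> 32 -> 38
Step 6: curr=45, set curr.next=prev(37) | reversed so far: 45 -> 37 -> 43 -> 16 -> 32 -> 38
Step 7: curr=22, set curr.next=prev(45) | reversed so far: 22 -> 45 -> 37 -> 43 -> 16 -> 32 -> 38

22 -> 45 -> 37 -> 43 -> 16 -> 32 -> 38 -> None


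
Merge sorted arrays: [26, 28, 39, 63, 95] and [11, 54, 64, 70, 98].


Take 11 from B
Take 26 from A
Take 28 from A
Take 39 from A
Take 54 from B
Take 63 from A
Take 64 from B
Take 70 from B
Take 95 from A

Merged: [11, 26, 28, 39, 54, 63, 64, 70, 95, 98]


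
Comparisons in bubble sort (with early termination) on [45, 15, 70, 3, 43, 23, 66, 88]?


Algorithm: bubble sort (with early termination)
Input: [45, 15, 70, 3, 43, 23, 66, 88]
Sorted: [3, 15, 23, 43, 45, 66, 70, 88]

22


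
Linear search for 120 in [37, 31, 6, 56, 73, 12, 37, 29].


i=0: 37!=120
i=1: 31!=120
i=2: 6!=120
i=3: 56!=120
i=4: 73!=120
i=5: 12!=120
i=6: 37!=120
i=7: 29!=120

Not found, 8 comps


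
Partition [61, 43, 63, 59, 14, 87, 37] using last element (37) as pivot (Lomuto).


Pivot: 37
  14 <= 37: swap -> [14, 43, 63, 59, 61, 87, 37]
Place pivot at 1: [14, 37, 63, 59, 61, 87, 43]

Partitioned: [14, 37, 63, 59, 61, 87, 43]


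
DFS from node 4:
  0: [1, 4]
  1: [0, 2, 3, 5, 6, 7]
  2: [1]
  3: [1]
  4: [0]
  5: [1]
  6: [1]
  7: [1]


Visit 4, push [0]
Visit 0, push [1]
Visit 1, push [7, 6, 5, 3, 2]
Visit 2, push []
Visit 3, push []
Visit 5, push []
Visit 6, push []
Visit 7, push []

DFS order: [4, 0, 1, 2, 3, 5, 6, 7]


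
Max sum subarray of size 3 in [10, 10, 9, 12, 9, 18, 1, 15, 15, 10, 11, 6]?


[0:3]: 29
[1:4]: 31
[2:5]: 30
[3:6]: 39
[4:7]: 28
[5:8]: 34
[6:9]: 31
[7:10]: 40
[8:11]: 36
[9:12]: 27

Max: 40 at [7:10]


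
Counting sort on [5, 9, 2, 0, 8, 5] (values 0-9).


Input: [5, 9, 2, 0, 8, 5]
Counts: [1, 0, 1, 0, 0, 2, 0, 0, 1, 1]

Sorted: [0, 2, 5, 5, 8, 9]


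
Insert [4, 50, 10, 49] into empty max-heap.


Insert 4: [4]
Insert 50: [50, 4]
Insert 10: [50, 4, 10]
Insert 49: [50, 49, 10, 4]

Final heap: [50, 49, 10, 4]


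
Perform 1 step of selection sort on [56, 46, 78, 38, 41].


Initial: [56, 46, 78, 38, 41]
Step 1: min=38 at 3
  Swap: [38, 46, 78, 56, 41]

After 1 step: [38, 46, 78, 56, 41]


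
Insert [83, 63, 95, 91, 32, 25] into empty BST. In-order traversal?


Insert 83: root
Insert 63: L from 83
Insert 95: R from 83
Insert 91: R from 83 -> L from 95
Insert 32: L from 83 -> L from 63
Insert 25: L from 83 -> L from 63 -> L from 32

In-order: [25, 32, 63, 83, 91, 95]


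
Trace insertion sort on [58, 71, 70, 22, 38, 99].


Initial: [58, 71, 70, 22, 38, 99]
Insert 71: [58, 71, 70, 22, 38, 99]
Insert 70: [58, 70, 71, 22, 38, 99]
Insert 22: [22, 58, 70, 71, 38, 99]
Insert 38: [22, 38, 58, 70, 71, 99]
Insert 99: [22, 38, 58, 70, 71, 99]

Sorted: [22, 38, 58, 70, 71, 99]


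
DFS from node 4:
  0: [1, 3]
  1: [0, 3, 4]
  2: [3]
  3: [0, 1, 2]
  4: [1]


Visit 4, push [1]
Visit 1, push [3, 0]
Visit 0, push [3]
Visit 3, push [2]
Visit 2, push []

DFS order: [4, 1, 0, 3, 2]


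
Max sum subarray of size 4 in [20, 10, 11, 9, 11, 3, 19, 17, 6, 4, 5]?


[0:4]: 50
[1:5]: 41
[2:6]: 34
[3:7]: 42
[4:8]: 50
[5:9]: 45
[6:10]: 46
[7:11]: 32

Max: 50 at [0:4]


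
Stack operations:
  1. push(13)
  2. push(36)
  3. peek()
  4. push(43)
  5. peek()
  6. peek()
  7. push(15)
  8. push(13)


push(13) -> [13]
push(36) -> [13, 36]
peek()->36
push(43) -> [13, 36, 43]
peek()->43
peek()->43
push(15) -> [13, 36, 43, 15]
push(13) -> [13, 36, 43, 15, 13]

Final stack: [13, 36, 43, 15, 13]


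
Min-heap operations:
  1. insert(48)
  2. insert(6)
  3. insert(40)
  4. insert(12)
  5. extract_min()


insert(48) -> [48]
insert(6) -> [6, 48]
insert(40) -> [6, 48, 40]
insert(12) -> [6, 12, 40, 48]
extract_min()->6, [12, 48, 40]

Final heap: [12, 48, 40]


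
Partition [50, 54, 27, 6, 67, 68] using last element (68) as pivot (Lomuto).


Pivot: 68
  50 <= 68: advance i (no swap)
  54 <= 68: advance i (no swap)
  27 <= 68: advance i (no swap)
  6 <= 68: advance i (no swap)
  67 <= 68: advance i (no swap)
Place pivot at 5: [50, 54, 27, 6, 67, 68]

Partitioned: [50, 54, 27, 6, 67, 68]


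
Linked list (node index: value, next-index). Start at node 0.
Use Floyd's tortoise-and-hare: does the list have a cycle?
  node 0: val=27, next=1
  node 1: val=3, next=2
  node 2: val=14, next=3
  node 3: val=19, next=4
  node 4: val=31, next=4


Floyd's tortoise (slow, +1) and hare (fast, +2):
  init: slow=0, fast=0
  step 1: slow=1, fast=2
  step 2: slow=2, fast=4
  step 3: slow=3, fast=4
  step 4: slow=4, fast=4
  slow == fast at node 4: cycle detected

Cycle: yes


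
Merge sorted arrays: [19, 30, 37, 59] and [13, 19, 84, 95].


Take 13 from B
Take 19 from A
Take 19 from B
Take 30 from A
Take 37 from A
Take 59 from A

Merged: [13, 19, 19, 30, 37, 59, 84, 95]


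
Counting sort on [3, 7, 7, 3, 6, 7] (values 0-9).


Input: [3, 7, 7, 3, 6, 7]
Counts: [0, 0, 0, 2, 0, 0, 1, 3, 0, 0]

Sorted: [3, 3, 6, 7, 7, 7]


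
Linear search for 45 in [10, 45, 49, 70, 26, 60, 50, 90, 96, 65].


i=0: 10!=45
i=1: 45==45 found!

Found at 1, 2 comps


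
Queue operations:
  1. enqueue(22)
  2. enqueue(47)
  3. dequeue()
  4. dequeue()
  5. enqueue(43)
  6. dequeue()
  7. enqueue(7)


enqueue(22) -> [22]
enqueue(47) -> [22, 47]
dequeue()->22, [47]
dequeue()->47, []
enqueue(43) -> [43]
dequeue()->43, []
enqueue(7) -> [7]

Final queue: [7]


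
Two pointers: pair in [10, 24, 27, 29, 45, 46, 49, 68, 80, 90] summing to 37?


lo=0(10)+hi=9(90)=100
lo=0(10)+hi=8(80)=90
lo=0(10)+hi=7(68)=78
lo=0(10)+hi=6(49)=59
lo=0(10)+hi=5(46)=56
lo=0(10)+hi=4(45)=55
lo=0(10)+hi=3(29)=39
lo=0(10)+hi=2(27)=37

Yes: 10+27=37


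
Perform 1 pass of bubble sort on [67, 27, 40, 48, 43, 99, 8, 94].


Initial: [67, 27, 40, 48, 43, 99, 8, 94]
Pass 1: [27, 40, 48, 43, 67, 8, 94, 99] (6 swaps)

After 1 pass: [27, 40, 48, 43, 67, 8, 94, 99]


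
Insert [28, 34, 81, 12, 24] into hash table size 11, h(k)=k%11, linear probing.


Insert 28: h=6 -> slot 6
Insert 34: h=1 -> slot 1
Insert 81: h=4 -> slot 4
Insert 12: h=1, 1 probes -> slot 2
Insert 24: h=2, 1 probes -> slot 3

Table: [None, 34, 12, 24, 81, None, 28, None, None, None, None]


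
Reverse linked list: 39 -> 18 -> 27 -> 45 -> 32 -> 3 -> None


Step 1: curr=39, set curr.next=prev(None) | reversed so far: 39
Step 2: curr=18, set curr.next=prev(39) | reversed so far: 18 -> 39
Step 3: curr=27, set curr.next=prev(18) | reversed so far: 27 -> 18 -> 39
Step 4: curr=45, set curr.next=prev(27) | reversed so far: 45 -> 27 -> 18 -> 39
Step 5: curr=32, set curr.next=prev(45) | reversed so far: 32 -> 45 -> 27 -> 18 -> 39
Step 6: curr=3, set curr.next=prev(32) | reversed so far: 3 -> 32 -> 45 -> 27 -> 18 -> 39

3 -> 32 -> 45 -> 27 -> 18 -> 39 -> None


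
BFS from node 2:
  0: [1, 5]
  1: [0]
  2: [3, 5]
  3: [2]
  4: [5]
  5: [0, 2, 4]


Visit 2, enqueue [3, 5]
Visit 3, enqueue []
Visit 5, enqueue [0, 4]
Visit 0, enqueue [1]
Visit 4, enqueue []
Visit 1, enqueue []

BFS order: [2, 3, 5, 0, 4, 1]


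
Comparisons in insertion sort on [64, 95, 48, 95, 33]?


Algorithm: insertion sort
Input: [64, 95, 48, 95, 33]
Sorted: [33, 48, 64, 95, 95]

8


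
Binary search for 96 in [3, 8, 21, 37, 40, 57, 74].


Step 1: lo=0, hi=6, mid=3, val=37
Step 2: lo=4, hi=6, mid=5, val=57
Step 3: lo=6, hi=6, mid=6, val=74

Not found


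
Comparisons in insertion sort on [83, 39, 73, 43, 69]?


Algorithm: insertion sort
Input: [83, 39, 73, 43, 69]
Sorted: [39, 43, 69, 73, 83]

9


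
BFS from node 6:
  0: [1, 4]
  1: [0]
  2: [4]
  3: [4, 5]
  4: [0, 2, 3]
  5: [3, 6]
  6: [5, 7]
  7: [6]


Visit 6, enqueue [5, 7]
Visit 5, enqueue [3]
Visit 7, enqueue []
Visit 3, enqueue [4]
Visit 4, enqueue [0, 2]
Visit 0, enqueue [1]
Visit 2, enqueue []
Visit 1, enqueue []

BFS order: [6, 5, 7, 3, 4, 0, 2, 1]


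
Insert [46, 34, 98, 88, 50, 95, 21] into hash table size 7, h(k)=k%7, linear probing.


Insert 46: h=4 -> slot 4
Insert 34: h=6 -> slot 6
Insert 98: h=0 -> slot 0
Insert 88: h=4, 1 probes -> slot 5
Insert 50: h=1 -> slot 1
Insert 95: h=4, 5 probes -> slot 2
Insert 21: h=0, 3 probes -> slot 3

Table: [98, 50, 95, 21, 46, 88, 34]


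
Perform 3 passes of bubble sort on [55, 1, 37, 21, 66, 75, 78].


Initial: [55, 1, 37, 21, 66, 75, 78]
Pass 1: [1, 37, 21, 55, 66, 75, 78] (3 swaps)
Pass 2: [1, 21, 37, 55, 66, 75, 78] (1 swaps)
Pass 3: [1, 21, 37, 55, 66, 75, 78] (0 swaps)

After 3 passes: [1, 21, 37, 55, 66, 75, 78]


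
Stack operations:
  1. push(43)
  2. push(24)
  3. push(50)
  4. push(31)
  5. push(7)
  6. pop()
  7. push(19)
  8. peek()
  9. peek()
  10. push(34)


push(43) -> [43]
push(24) -> [43, 24]
push(50) -> [43, 24, 50]
push(31) -> [43, 24, 50, 31]
push(7) -> [43, 24, 50, 31, 7]
pop()->7, [43, 24, 50, 31]
push(19) -> [43, 24, 50, 31, 19]
peek()->19
peek()->19
push(34) -> [43, 24, 50, 31, 19, 34]

Final stack: [43, 24, 50, 31, 19, 34]


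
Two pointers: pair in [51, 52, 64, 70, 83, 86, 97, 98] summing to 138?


lo=0(51)+hi=7(98)=149
lo=0(51)+hi=6(97)=148
lo=0(51)+hi=5(86)=137
lo=1(52)+hi=5(86)=138

Yes: 52+86=138


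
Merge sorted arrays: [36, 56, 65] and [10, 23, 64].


Take 10 from B
Take 23 from B
Take 36 from A
Take 56 from A
Take 64 from B

Merged: [10, 23, 36, 56, 64, 65]


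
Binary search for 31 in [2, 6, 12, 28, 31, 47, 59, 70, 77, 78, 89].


Step 1: lo=0, hi=10, mid=5, val=47
Step 2: lo=0, hi=4, mid=2, val=12
Step 3: lo=3, hi=4, mid=3, val=28
Step 4: lo=4, hi=4, mid=4, val=31

Found at index 4


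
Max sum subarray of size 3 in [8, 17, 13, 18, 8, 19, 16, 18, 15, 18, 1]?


[0:3]: 38
[1:4]: 48
[2:5]: 39
[3:6]: 45
[4:7]: 43
[5:8]: 53
[6:9]: 49
[7:10]: 51
[8:11]: 34

Max: 53 at [5:8]


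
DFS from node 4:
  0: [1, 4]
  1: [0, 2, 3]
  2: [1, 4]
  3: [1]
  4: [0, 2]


Visit 4, push [2, 0]
Visit 0, push [1]
Visit 1, push [3, 2]
Visit 2, push []
Visit 3, push []

DFS order: [4, 0, 1, 2, 3]


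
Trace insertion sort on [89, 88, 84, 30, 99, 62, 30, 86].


Initial: [89, 88, 84, 30, 99, 62, 30, 86]
Insert 88: [88, 89, 84, 30, 99, 62, 30, 86]
Insert 84: [84, 88, 89, 30, 99, 62, 30, 86]
Insert 30: [30, 84, 88, 89, 99, 62, 30, 86]
Insert 99: [30, 84, 88, 89, 99, 62, 30, 86]
Insert 62: [30, 62, 84, 88, 89, 99, 30, 86]
Insert 30: [30, 30, 62, 84, 88, 89, 99, 86]
Insert 86: [30, 30, 62, 84, 86, 88, 89, 99]

Sorted: [30, 30, 62, 84, 86, 88, 89, 99]


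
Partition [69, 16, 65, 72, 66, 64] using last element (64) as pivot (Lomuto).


Pivot: 64
  16 <= 64: swap -> [16, 69, 65, 72, 66, 64]
Place pivot at 1: [16, 64, 65, 72, 66, 69]

Partitioned: [16, 64, 65, 72, 66, 69]


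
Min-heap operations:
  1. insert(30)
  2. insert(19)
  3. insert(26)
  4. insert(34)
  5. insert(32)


insert(30) -> [30]
insert(19) -> [19, 30]
insert(26) -> [19, 30, 26]
insert(34) -> [19, 30, 26, 34]
insert(32) -> [19, 30, 26, 34, 32]

Final heap: [19, 30, 26, 34, 32]


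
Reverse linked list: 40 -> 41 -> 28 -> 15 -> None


Step 1: curr=40, set curr.next=prev(None) | reversed so far: 40
Step 2: curr=41, set curr.next=prev(40) | reversed so far: 41 -> 40
Step 3: curr=28, set curr.next=prev(41) | reversed so far: 28 -> 41 -> 40
Step 4: curr=15, set curr.next=prev(28) | reversed so far: 15 -> 28 -> 41 -> 40

15 -> 28 -> 41 -> 40 -> None


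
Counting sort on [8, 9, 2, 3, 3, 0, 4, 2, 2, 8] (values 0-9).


Input: [8, 9, 2, 3, 3, 0, 4, 2, 2, 8]
Counts: [1, 0, 3, 2, 1, 0, 0, 0, 2, 1]

Sorted: [0, 2, 2, 2, 3, 3, 4, 8, 8, 9]


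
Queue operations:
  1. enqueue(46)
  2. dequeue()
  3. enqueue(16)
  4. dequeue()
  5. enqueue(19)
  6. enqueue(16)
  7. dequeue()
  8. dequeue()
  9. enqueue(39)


enqueue(46) -> [46]
dequeue()->46, []
enqueue(16) -> [16]
dequeue()->16, []
enqueue(19) -> [19]
enqueue(16) -> [19, 16]
dequeue()->19, [16]
dequeue()->16, []
enqueue(39) -> [39]

Final queue: [39]


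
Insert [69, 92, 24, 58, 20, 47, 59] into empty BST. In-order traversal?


Insert 69: root
Insert 92: R from 69
Insert 24: L from 69
Insert 58: L from 69 -> R from 24
Insert 20: L from 69 -> L from 24
Insert 47: L from 69 -> R from 24 -> L from 58
Insert 59: L from 69 -> R from 24 -> R from 58

In-order: [20, 24, 47, 58, 59, 69, 92]


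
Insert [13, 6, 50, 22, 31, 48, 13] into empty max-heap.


Insert 13: [13]
Insert 6: [13, 6]
Insert 50: [50, 6, 13]
Insert 22: [50, 22, 13, 6]
Insert 31: [50, 31, 13, 6, 22]
Insert 48: [50, 31, 48, 6, 22, 13]
Insert 13: [50, 31, 48, 6, 22, 13, 13]

Final heap: [50, 31, 48, 6, 22, 13, 13]


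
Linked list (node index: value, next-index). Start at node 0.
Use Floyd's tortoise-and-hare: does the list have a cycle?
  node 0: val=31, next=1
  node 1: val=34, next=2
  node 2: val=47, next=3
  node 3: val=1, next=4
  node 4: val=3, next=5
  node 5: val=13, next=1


Floyd's tortoise (slow, +1) and hare (fast, +2):
  init: slow=0, fast=0
  step 1: slow=1, fast=2
  step 2: slow=2, fast=4
  step 3: slow=3, fast=1
  step 4: slow=4, fast=3
  step 5: slow=5, fast=5
  slow == fast at node 5: cycle detected

Cycle: yes


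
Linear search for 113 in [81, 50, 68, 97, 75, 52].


i=0: 81!=113
i=1: 50!=113
i=2: 68!=113
i=3: 97!=113
i=4: 75!=113
i=5: 52!=113

Not found, 6 comps


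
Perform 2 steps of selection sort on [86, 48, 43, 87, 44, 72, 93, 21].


Initial: [86, 48, 43, 87, 44, 72, 93, 21]
Step 1: min=21 at 7
  Swap: [21, 48, 43, 87, 44, 72, 93, 86]
Step 2: min=43 at 2
  Swap: [21, 43, 48, 87, 44, 72, 93, 86]

After 2 steps: [21, 43, 48, 87, 44, 72, 93, 86]


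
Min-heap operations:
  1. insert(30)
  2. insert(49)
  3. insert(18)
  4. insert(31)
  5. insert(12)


insert(30) -> [30]
insert(49) -> [30, 49]
insert(18) -> [18, 49, 30]
insert(31) -> [18, 31, 30, 49]
insert(12) -> [12, 18, 30, 49, 31]

Final heap: [12, 18, 30, 49, 31]


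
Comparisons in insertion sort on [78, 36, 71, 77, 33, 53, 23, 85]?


Algorithm: insertion sort
Input: [78, 36, 71, 77, 33, 53, 23, 85]
Sorted: [23, 33, 36, 53, 71, 77, 78, 85]

20


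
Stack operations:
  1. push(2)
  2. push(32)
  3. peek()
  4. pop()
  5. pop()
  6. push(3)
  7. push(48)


push(2) -> [2]
push(32) -> [2, 32]
peek()->32
pop()->32, [2]
pop()->2, []
push(3) -> [3]
push(48) -> [3, 48]

Final stack: [3, 48]


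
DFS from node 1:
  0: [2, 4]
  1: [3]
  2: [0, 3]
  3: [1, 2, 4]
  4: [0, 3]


Visit 1, push [3]
Visit 3, push [4, 2]
Visit 2, push [0]
Visit 0, push [4]
Visit 4, push []

DFS order: [1, 3, 2, 0, 4]


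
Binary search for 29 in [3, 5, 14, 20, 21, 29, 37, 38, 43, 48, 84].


Step 1: lo=0, hi=10, mid=5, val=29

Found at index 5


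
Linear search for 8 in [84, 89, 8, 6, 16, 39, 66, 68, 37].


i=0: 84!=8
i=1: 89!=8
i=2: 8==8 found!

Found at 2, 3 comps


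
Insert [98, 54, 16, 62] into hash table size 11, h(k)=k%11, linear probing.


Insert 98: h=10 -> slot 10
Insert 54: h=10, 1 probes -> slot 0
Insert 16: h=5 -> slot 5
Insert 62: h=7 -> slot 7

Table: [54, None, None, None, None, 16, None, 62, None, None, 98]


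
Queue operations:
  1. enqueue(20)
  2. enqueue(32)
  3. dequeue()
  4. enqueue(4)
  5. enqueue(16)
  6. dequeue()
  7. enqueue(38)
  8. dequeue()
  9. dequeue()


enqueue(20) -> [20]
enqueue(32) -> [20, 32]
dequeue()->20, [32]
enqueue(4) -> [32, 4]
enqueue(16) -> [32, 4, 16]
dequeue()->32, [4, 16]
enqueue(38) -> [4, 16, 38]
dequeue()->4, [16, 38]
dequeue()->16, [38]

Final queue: [38]


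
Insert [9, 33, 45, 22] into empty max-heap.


Insert 9: [9]
Insert 33: [33, 9]
Insert 45: [45, 9, 33]
Insert 22: [45, 22, 33, 9]

Final heap: [45, 22, 33, 9]


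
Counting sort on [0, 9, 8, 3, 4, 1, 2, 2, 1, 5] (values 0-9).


Input: [0, 9, 8, 3, 4, 1, 2, 2, 1, 5]
Counts: [1, 2, 2, 1, 1, 1, 0, 0, 1, 1]

Sorted: [0, 1, 1, 2, 2, 3, 4, 5, 8, 9]


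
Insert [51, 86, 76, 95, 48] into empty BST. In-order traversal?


Insert 51: root
Insert 86: R from 51
Insert 76: R from 51 -> L from 86
Insert 95: R from 51 -> R from 86
Insert 48: L from 51

In-order: [48, 51, 76, 86, 95]


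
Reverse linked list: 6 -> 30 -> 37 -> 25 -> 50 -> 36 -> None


Step 1: curr=6, set curr.next=prev(None) | reversed so far: 6
Step 2: curr=30, set curr.next=prev(6) | reversed so far: 30 -> 6
Step 3: curr=37, set curr.next=prev(30) | reversed so far: 37 -> 30 -> 6
Step 4: curr=25, set curr.next=prev(37) | reversed so far: 25 -> 37 -> 30 -> 6
Step 5: curr=50, set curr.next=prev(25) | reversed so far: 50 -> 25 -> 37 -> 30 -> 6
Step 6: curr=36, set curr.next=prev(50) | reversed so far: 36 -> 50 -> 25 -> 37 -> 30 -> 6

36 -> 50 -> 25 -> 37 -> 30 -> 6 -> None


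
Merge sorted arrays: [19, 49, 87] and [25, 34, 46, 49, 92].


Take 19 from A
Take 25 from B
Take 34 from B
Take 46 from B
Take 49 from A
Take 49 from B
Take 87 from A

Merged: [19, 25, 34, 46, 49, 49, 87, 92]


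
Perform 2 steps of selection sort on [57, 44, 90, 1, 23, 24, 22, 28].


Initial: [57, 44, 90, 1, 23, 24, 22, 28]
Step 1: min=1 at 3
  Swap: [1, 44, 90, 57, 23, 24, 22, 28]
Step 2: min=22 at 6
  Swap: [1, 22, 90, 57, 23, 24, 44, 28]

After 2 steps: [1, 22, 90, 57, 23, 24, 44, 28]


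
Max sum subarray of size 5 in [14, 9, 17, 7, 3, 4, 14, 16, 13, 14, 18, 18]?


[0:5]: 50
[1:6]: 40
[2:7]: 45
[3:8]: 44
[4:9]: 50
[5:10]: 61
[6:11]: 75
[7:12]: 79

Max: 79 at [7:12]


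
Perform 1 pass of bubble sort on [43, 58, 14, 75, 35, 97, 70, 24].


Initial: [43, 58, 14, 75, 35, 97, 70, 24]
Pass 1: [43, 14, 58, 35, 75, 70, 24, 97] (4 swaps)

After 1 pass: [43, 14, 58, 35, 75, 70, 24, 97]


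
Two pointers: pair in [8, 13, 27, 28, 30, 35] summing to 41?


lo=0(8)+hi=5(35)=43
lo=0(8)+hi=4(30)=38
lo=1(13)+hi=4(30)=43
lo=1(13)+hi=3(28)=41

Yes: 13+28=41


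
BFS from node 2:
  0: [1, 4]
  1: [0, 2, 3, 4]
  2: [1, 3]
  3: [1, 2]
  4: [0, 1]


Visit 2, enqueue [1, 3]
Visit 1, enqueue [0, 4]
Visit 3, enqueue []
Visit 0, enqueue []
Visit 4, enqueue []

BFS order: [2, 1, 3, 0, 4]


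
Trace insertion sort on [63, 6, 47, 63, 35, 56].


Initial: [63, 6, 47, 63, 35, 56]
Insert 6: [6, 63, 47, 63, 35, 56]
Insert 47: [6, 47, 63, 63, 35, 56]
Insert 63: [6, 47, 63, 63, 35, 56]
Insert 35: [6, 35, 47, 63, 63, 56]
Insert 56: [6, 35, 47, 56, 63, 63]

Sorted: [6, 35, 47, 56, 63, 63]


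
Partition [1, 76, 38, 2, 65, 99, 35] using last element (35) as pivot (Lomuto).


Pivot: 35
  1 <= 35: advance i (no swap)
  2 <= 35: swap -> [1, 2, 38, 76, 65, 99, 35]
Place pivot at 2: [1, 2, 35, 76, 65, 99, 38]

Partitioned: [1, 2, 35, 76, 65, 99, 38]


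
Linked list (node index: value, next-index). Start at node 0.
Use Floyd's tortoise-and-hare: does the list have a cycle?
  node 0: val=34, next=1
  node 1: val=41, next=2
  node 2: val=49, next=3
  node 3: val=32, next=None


Floyd's tortoise (slow, +1) and hare (fast, +2):
  init: slow=0, fast=0
  step 1: slow=1, fast=2
  step 2: fast 2->3->None, no cycle

Cycle: no


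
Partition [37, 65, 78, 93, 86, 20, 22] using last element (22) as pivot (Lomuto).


Pivot: 22
  20 <= 22: swap -> [20, 65, 78, 93, 86, 37, 22]
Place pivot at 1: [20, 22, 78, 93, 86, 37, 65]

Partitioned: [20, 22, 78, 93, 86, 37, 65]


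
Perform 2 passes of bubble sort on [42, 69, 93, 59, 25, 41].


Initial: [42, 69, 93, 59, 25, 41]
Pass 1: [42, 69, 59, 25, 41, 93] (3 swaps)
Pass 2: [42, 59, 25, 41, 69, 93] (3 swaps)

After 2 passes: [42, 59, 25, 41, 69, 93]


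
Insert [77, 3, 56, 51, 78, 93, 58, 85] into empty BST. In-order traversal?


Insert 77: root
Insert 3: L from 77
Insert 56: L from 77 -> R from 3
Insert 51: L from 77 -> R from 3 -> L from 56
Insert 78: R from 77
Insert 93: R from 77 -> R from 78
Insert 58: L from 77 -> R from 3 -> R from 56
Insert 85: R from 77 -> R from 78 -> L from 93

In-order: [3, 51, 56, 58, 77, 78, 85, 93]


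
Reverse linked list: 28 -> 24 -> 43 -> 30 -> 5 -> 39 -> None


Step 1: curr=28, set curr.next=prev(None) | reversed so far: 28
Step 2: curr=24, set curr.next=prev(28) | reversed so far: 24 -> 28
Step 3: curr=43, set curr.next=prev(24) | reversed so far: 43 -> 24 -> 28
Step 4: curr=30, set curr.next=prev(43) | reversed so far: 30 -> 43 -> 24 -> 28
Step 5: curr=5, set curr.next=prev(30) | reversed so far: 5 -> 30 -> 43 -> 24 -> 28
Step 6: curr=39, set curr.next=prev(5) | reversed so far: 39 -> 5 -> 30 -> 43 -> 24 -> 28

39 -> 5 -> 30 -> 43 -> 24 -> 28 -> None


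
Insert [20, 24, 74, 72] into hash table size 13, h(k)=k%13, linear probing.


Insert 20: h=7 -> slot 7
Insert 24: h=11 -> slot 11
Insert 74: h=9 -> slot 9
Insert 72: h=7, 1 probes -> slot 8

Table: [None, None, None, None, None, None, None, 20, 72, 74, None, 24, None]


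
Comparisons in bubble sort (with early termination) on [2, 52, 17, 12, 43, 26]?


Algorithm: bubble sort (with early termination)
Input: [2, 52, 17, 12, 43, 26]
Sorted: [2, 12, 17, 26, 43, 52]

12


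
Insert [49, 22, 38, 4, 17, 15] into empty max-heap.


Insert 49: [49]
Insert 22: [49, 22]
Insert 38: [49, 22, 38]
Insert 4: [49, 22, 38, 4]
Insert 17: [49, 22, 38, 4, 17]
Insert 15: [49, 22, 38, 4, 17, 15]

Final heap: [49, 22, 38, 4, 17, 15]


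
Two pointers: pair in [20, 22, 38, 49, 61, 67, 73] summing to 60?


lo=0(20)+hi=6(73)=93
lo=0(20)+hi=5(67)=87
lo=0(20)+hi=4(61)=81
lo=0(20)+hi=3(49)=69
lo=0(20)+hi=2(38)=58
lo=1(22)+hi=2(38)=60

Yes: 22+38=60


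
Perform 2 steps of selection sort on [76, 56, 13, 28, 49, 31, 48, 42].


Initial: [76, 56, 13, 28, 49, 31, 48, 42]
Step 1: min=13 at 2
  Swap: [13, 56, 76, 28, 49, 31, 48, 42]
Step 2: min=28 at 3
  Swap: [13, 28, 76, 56, 49, 31, 48, 42]

After 2 steps: [13, 28, 76, 56, 49, 31, 48, 42]


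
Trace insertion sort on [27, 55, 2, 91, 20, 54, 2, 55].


Initial: [27, 55, 2, 91, 20, 54, 2, 55]
Insert 55: [27, 55, 2, 91, 20, 54, 2, 55]
Insert 2: [2, 27, 55, 91, 20, 54, 2, 55]
Insert 91: [2, 27, 55, 91, 20, 54, 2, 55]
Insert 20: [2, 20, 27, 55, 91, 54, 2, 55]
Insert 54: [2, 20, 27, 54, 55, 91, 2, 55]
Insert 2: [2, 2, 20, 27, 54, 55, 91, 55]
Insert 55: [2, 2, 20, 27, 54, 55, 55, 91]

Sorted: [2, 2, 20, 27, 54, 55, 55, 91]


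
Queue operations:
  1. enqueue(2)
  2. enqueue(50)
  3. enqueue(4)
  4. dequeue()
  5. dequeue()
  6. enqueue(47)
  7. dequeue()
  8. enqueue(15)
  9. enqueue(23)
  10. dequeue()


enqueue(2) -> [2]
enqueue(50) -> [2, 50]
enqueue(4) -> [2, 50, 4]
dequeue()->2, [50, 4]
dequeue()->50, [4]
enqueue(47) -> [4, 47]
dequeue()->4, [47]
enqueue(15) -> [47, 15]
enqueue(23) -> [47, 15, 23]
dequeue()->47, [15, 23]

Final queue: [15, 23]


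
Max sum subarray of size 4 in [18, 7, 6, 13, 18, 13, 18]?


[0:4]: 44
[1:5]: 44
[2:6]: 50
[3:7]: 62

Max: 62 at [3:7]


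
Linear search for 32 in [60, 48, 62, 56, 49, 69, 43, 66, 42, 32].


i=0: 60!=32
i=1: 48!=32
i=2: 62!=32
i=3: 56!=32
i=4: 49!=32
i=5: 69!=32
i=6: 43!=32
i=7: 66!=32
i=8: 42!=32
i=9: 32==32 found!

Found at 9, 10 comps


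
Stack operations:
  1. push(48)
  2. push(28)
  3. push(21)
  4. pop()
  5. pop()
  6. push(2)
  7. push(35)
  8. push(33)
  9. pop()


push(48) -> [48]
push(28) -> [48, 28]
push(21) -> [48, 28, 21]
pop()->21, [48, 28]
pop()->28, [48]
push(2) -> [48, 2]
push(35) -> [48, 2, 35]
push(33) -> [48, 2, 35, 33]
pop()->33, [48, 2, 35]

Final stack: [48, 2, 35]


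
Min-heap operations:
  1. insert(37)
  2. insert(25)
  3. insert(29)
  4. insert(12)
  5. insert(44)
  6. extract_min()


insert(37) -> [37]
insert(25) -> [25, 37]
insert(29) -> [25, 37, 29]
insert(12) -> [12, 25, 29, 37]
insert(44) -> [12, 25, 29, 37, 44]
extract_min()->12, [25, 37, 29, 44]

Final heap: [25, 37, 29, 44]


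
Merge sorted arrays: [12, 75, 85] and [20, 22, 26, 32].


Take 12 from A
Take 20 from B
Take 22 from B
Take 26 from B
Take 32 from B

Merged: [12, 20, 22, 26, 32, 75, 85]


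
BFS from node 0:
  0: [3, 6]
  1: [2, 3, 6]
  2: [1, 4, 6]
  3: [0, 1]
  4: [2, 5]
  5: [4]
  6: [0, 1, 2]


Visit 0, enqueue [3, 6]
Visit 3, enqueue [1]
Visit 6, enqueue [2]
Visit 1, enqueue []
Visit 2, enqueue [4]
Visit 4, enqueue [5]
Visit 5, enqueue []

BFS order: [0, 3, 6, 1, 2, 4, 5]


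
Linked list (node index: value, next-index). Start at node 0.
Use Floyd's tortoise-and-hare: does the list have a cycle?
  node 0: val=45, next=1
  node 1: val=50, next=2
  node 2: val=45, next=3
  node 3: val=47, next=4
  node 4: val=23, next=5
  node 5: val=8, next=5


Floyd's tortoise (slow, +1) and hare (fast, +2):
  init: slow=0, fast=0
  step 1: slow=1, fast=2
  step 2: slow=2, fast=4
  step 3: slow=3, fast=5
  step 4: slow=4, fast=5
  step 5: slow=5, fast=5
  slow == fast at node 5: cycle detected

Cycle: yes


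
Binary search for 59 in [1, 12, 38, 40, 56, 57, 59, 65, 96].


Step 1: lo=0, hi=8, mid=4, val=56
Step 2: lo=5, hi=8, mid=6, val=59

Found at index 6


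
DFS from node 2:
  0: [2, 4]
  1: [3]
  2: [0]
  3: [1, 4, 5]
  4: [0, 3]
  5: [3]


Visit 2, push [0]
Visit 0, push [4]
Visit 4, push [3]
Visit 3, push [5, 1]
Visit 1, push []
Visit 5, push []

DFS order: [2, 0, 4, 3, 1, 5]


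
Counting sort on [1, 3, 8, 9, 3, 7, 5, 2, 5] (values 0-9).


Input: [1, 3, 8, 9, 3, 7, 5, 2, 5]
Counts: [0, 1, 1, 2, 0, 2, 0, 1, 1, 1]

Sorted: [1, 2, 3, 3, 5, 5, 7, 8, 9]


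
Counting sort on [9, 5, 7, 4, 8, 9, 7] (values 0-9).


Input: [9, 5, 7, 4, 8, 9, 7]
Counts: [0, 0, 0, 0, 1, 1, 0, 2, 1, 2]

Sorted: [4, 5, 7, 7, 8, 9, 9]


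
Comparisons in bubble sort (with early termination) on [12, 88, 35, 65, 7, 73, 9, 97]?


Algorithm: bubble sort (with early termination)
Input: [12, 88, 35, 65, 7, 73, 9, 97]
Sorted: [7, 9, 12, 35, 65, 73, 88, 97]

27


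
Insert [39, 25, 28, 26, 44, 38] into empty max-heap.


Insert 39: [39]
Insert 25: [39, 25]
Insert 28: [39, 25, 28]
Insert 26: [39, 26, 28, 25]
Insert 44: [44, 39, 28, 25, 26]
Insert 38: [44, 39, 38, 25, 26, 28]

Final heap: [44, 39, 38, 25, 26, 28]


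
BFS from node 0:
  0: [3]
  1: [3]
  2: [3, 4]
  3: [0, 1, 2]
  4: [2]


Visit 0, enqueue [3]
Visit 3, enqueue [1, 2]
Visit 1, enqueue []
Visit 2, enqueue [4]
Visit 4, enqueue []

BFS order: [0, 3, 1, 2, 4]


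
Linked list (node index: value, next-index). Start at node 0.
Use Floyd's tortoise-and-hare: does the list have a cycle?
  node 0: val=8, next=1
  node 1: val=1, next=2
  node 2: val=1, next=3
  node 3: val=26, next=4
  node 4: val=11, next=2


Floyd's tortoise (slow, +1) and hare (fast, +2):
  init: slow=0, fast=0
  step 1: slow=1, fast=2
  step 2: slow=2, fast=4
  step 3: slow=3, fast=3
  slow == fast at node 3: cycle detected

Cycle: yes


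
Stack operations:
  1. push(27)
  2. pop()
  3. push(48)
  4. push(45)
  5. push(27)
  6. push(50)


push(27) -> [27]
pop()->27, []
push(48) -> [48]
push(45) -> [48, 45]
push(27) -> [48, 45, 27]
push(50) -> [48, 45, 27, 50]

Final stack: [48, 45, 27, 50]


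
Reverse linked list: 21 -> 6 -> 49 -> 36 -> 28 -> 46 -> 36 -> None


Step 1: curr=21, set curr.next=prev(None) | reversed so far: 21
Step 2: curr=6, set curr.next=prev(21) | reversed so far: 6 -> 21
Step 3: curr=49, set curr.next=prev(6) | reversed so far: 49 -> 6 -> 21
Step 4: curr=36, set curr.next=prev(49) | reversed so far: 36 -> 49 -> 6 -> 21
Step 5: curr=28, set curr.next=prev(36) | reversed so far: 28 -> 36 -> 49 -> 6 -> 21
Step 6: curr=46, set curr.next=prev(28) | reversed so far: 46 -> 28 -> 36 -> 49 -> 6 -> 21
Step 7: curr=36, set curr.next=prev(46) | reversed so far: 36 -> 46 -> 28 -> 36 -> 49 -> 6 -> 21

36 -> 46 -> 28 -> 36 -> 49 -> 6 -> 21 -> None


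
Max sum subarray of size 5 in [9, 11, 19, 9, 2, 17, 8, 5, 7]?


[0:5]: 50
[1:6]: 58
[2:7]: 55
[3:8]: 41
[4:9]: 39

Max: 58 at [1:6]


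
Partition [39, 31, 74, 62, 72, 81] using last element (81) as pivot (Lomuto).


Pivot: 81
  39 <= 81: advance i (no swap)
  31 <= 81: advance i (no swap)
  74 <= 81: advance i (no swap)
  62 <= 81: advance i (no swap)
  72 <= 81: advance i (no swap)
Place pivot at 5: [39, 31, 74, 62, 72, 81]

Partitioned: [39, 31, 74, 62, 72, 81]
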